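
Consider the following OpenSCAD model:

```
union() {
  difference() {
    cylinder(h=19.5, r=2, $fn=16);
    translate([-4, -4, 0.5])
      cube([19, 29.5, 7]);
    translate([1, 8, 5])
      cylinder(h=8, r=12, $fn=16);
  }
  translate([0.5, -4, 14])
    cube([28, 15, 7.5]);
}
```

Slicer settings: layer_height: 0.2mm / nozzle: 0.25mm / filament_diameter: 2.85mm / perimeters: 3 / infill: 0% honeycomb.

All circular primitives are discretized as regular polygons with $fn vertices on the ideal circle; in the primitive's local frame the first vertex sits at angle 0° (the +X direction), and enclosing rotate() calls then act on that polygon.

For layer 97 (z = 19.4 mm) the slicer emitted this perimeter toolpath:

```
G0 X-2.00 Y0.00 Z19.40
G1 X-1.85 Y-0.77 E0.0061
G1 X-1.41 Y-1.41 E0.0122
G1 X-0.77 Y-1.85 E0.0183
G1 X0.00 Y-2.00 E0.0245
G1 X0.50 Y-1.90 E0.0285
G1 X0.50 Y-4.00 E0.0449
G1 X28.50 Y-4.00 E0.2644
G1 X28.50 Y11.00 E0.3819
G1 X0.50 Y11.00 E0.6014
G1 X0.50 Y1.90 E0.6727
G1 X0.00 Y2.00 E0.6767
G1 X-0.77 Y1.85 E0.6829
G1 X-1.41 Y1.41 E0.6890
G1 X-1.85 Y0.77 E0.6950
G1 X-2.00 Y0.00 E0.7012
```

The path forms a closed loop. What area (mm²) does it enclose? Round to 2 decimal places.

Apply the shoelace formula to the sequence of (X, Y) vertices; enclosed area = 428.08 mm².

428.08 mm²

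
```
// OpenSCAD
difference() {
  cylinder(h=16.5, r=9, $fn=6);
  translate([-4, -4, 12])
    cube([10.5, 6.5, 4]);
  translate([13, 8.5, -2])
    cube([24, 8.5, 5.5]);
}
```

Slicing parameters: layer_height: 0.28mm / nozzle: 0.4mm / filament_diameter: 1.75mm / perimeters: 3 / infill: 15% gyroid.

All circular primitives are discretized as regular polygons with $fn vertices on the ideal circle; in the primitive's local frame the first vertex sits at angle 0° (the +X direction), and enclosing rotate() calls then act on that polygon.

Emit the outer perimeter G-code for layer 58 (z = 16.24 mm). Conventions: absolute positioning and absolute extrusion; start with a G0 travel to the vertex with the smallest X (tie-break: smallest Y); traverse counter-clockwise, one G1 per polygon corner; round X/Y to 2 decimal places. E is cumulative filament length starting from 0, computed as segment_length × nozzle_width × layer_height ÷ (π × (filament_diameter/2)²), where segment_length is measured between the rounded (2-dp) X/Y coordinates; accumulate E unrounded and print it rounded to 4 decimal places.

G0 X-9.00 Y0.00 Z16.24
G1 X-4.50 Y-7.79 E0.4189
G1 X4.50 Y-7.79 E0.8380
G1 X9.00 Y0.00 E1.2569
G1 X4.50 Y7.79 E1.6758
G1 X-4.50 Y7.79 E2.0949
G1 X-9.00 Y0.00 E2.5138

At z = 16.24 mm: the cylinder: section is a regular 6-gon, circumradius r=9; the cube at (-4, -4) does not reach this height (z outside [12, 16]); the cube at (13, 8.5) is not intersected at this z (z outside [-2, 3.5]); Subtracting the remaining from the first: none of the subtracted shapes is present at this height, so the r=9 cylinder is unchanged — 1 connected region. The outline is a single polygon with 6 vertices. Extrusion per mm of travel: 0.4 × 0.28 / (π × 0.875²) = 0.046564. Accumulating E over each segment gives final E = 2.5138.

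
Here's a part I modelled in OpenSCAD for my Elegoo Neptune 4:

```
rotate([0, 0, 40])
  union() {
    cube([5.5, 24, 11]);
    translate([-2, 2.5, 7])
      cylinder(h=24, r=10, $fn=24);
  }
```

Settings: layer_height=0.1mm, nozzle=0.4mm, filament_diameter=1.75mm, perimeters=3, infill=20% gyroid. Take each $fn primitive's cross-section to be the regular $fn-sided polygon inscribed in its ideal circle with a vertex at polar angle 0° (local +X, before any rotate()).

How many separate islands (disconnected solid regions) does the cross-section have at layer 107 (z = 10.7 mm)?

At z = 10.7 mm: the cube is present — its section is the full 5.5×24 rectangle; the r=10 cylinder at (-2, 2.5) gives a regular 24-gon of circumradius 10 (constant along its height); Merging all regions: the regions partially overlap (shared area 60.75 mm²), so overlapping operands fuse into one piece — 1 connected region; (rotated 40° about Z; rotation is an isometry so areas/perimeters/island counts are preserved). Overall, the cross-section is a single solid region. Island count = 1.

1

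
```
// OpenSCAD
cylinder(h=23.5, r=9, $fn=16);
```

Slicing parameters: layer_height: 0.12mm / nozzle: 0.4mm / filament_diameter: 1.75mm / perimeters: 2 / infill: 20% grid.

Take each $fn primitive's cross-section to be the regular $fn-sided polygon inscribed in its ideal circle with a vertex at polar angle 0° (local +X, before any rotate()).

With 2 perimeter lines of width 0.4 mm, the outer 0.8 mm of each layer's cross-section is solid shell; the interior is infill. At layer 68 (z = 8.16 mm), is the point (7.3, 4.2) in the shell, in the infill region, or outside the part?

At z = 8.16 mm: the r=9 cylinder gives a regular 16-gon of circumradius 9 (constant along its height). Overall, the cross-section is a single solid region. The nearest boundary edge runs (8.31, 3.44)→(6.36, 6.36); distance from the point to it = 0.42 mm. The point is inside the cross-section, 0.42 mm from the nearest boundary — within the 0.8 mm shell band (2 × 0.4).

shell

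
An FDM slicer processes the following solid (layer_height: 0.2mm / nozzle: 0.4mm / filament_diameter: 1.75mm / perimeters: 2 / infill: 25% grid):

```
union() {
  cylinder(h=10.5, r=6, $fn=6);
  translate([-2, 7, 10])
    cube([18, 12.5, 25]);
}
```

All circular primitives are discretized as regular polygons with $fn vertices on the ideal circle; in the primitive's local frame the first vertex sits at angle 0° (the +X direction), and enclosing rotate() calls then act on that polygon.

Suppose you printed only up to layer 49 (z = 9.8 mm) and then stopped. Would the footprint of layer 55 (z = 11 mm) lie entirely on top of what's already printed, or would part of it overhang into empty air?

Compare the two slices. At z = 9.8: the cylinder: section is a regular 6-gon, circumradius r=6 (area = (6/2)·6.000²·sin(360°/6) = 93.53 mm²); the cube at (-2, 7) is not intersected at this z (z outside [10, 35]); Merging all regions: only the r=6 cylinder is present, so the union is just that shape — area = 93.53 mm². At z = 11: the cylinder does not reach this height (z outside [0, 10.5]); the 18×12.5 cube at (-2, 7) contributes its full rectangle (area 225.00 mm²); Taking the union: only the 18×12.5 cube at (-2, 7) is present, so the union is just that shape — area = 225.00 mm². Checking containment: at z = 11 the cross-section extends beyond the z = 9.8 cross-section by about 225.00 mm².

part overhangs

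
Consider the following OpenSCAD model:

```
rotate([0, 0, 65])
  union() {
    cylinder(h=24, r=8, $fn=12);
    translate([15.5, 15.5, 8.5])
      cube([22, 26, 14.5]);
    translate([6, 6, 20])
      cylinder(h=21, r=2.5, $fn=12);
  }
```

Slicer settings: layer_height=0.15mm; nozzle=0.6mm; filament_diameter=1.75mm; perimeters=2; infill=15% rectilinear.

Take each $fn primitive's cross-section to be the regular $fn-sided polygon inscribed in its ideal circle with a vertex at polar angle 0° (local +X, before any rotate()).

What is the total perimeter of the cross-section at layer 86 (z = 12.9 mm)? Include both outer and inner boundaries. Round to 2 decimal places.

At z = 12.9 mm: the cylinder: section is a regular 12-gon, circumradius r=8 (perimeter = 2·12·8.000·sin(180°/12) = 49.69 mm); the cube at (15.5, 15.5) is present — its section is the full 22×26 rectangle (perimeter 96.00 mm); the cylinder at (6, 6) does not reach this height (z outside [20, 41]); Taking the union: the 2 present regions are separate (no shared area or edge), so areas and boundary lengths simply add and each stays a separate island — boundary = 145.69 mm; (rotated 65° about Z; rotation is an isometry so areas/perimeters/island counts are preserved). Overall, the cross-section has 2 separate islands. Total boundary length (outer) = 145.69 mm.

145.69 mm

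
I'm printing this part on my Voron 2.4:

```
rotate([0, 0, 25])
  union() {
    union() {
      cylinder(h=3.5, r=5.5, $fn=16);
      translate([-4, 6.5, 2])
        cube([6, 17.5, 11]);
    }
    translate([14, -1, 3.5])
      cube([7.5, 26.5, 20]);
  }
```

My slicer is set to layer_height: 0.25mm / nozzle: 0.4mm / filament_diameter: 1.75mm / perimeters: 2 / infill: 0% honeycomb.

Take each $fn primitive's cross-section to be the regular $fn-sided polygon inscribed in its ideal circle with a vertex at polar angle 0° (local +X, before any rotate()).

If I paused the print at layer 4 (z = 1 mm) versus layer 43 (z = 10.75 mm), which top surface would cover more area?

Layer 4 (z = 1): the r=5.5 cylinder contributes a regular 16-gon of circumradius 5.5 (area = (16/2)·5.500²·sin(360°/16) = 92.61 mm²); the cube at (-4, 6.5) is not intersected at this z (z outside [2, 13]); Combining (union): only the r=5.5 cylinder is present, so the union is just that shape — area = 92.61 mm²; the cube at (14, -1) is not intersected at this z (z outside [3.5, 23.5]); Combining (union): only that combined region is present, so the union is just that shape — area = 92.61 mm²; (rotated 25° about Z; rotation is an isometry so areas/perimeters/island counts are preserved). So its area = 92.61 mm². Layer 43 (z = 10.75): the cylinder is absent (z outside [0, 3.5]); the cube at (-4, 6.5) (footprint 6×17.5) is included at this height (area 105.00 mm²); Taking the union: only the 6×17.5 cube at (-4, 6.5) is present, so the union is just that shape — area = 105.00 mm²; the cube at (14, -1) (footprint 7.5×26.5) is included at this height (area 198.75 mm²); Combining (union): the 2 present regions are separate (no shared area or edge), so areas and boundary lengths simply add and each stays a separate island — area = 303.75 mm²; (rotated 25° about Z; rotation is an isometry so areas/perimeters/island counts are preserved). So its area = 303.75 mm². Layer 43 is larger (303.75 vs 92.61 mm²).

layer 43 (z = 10.75 mm)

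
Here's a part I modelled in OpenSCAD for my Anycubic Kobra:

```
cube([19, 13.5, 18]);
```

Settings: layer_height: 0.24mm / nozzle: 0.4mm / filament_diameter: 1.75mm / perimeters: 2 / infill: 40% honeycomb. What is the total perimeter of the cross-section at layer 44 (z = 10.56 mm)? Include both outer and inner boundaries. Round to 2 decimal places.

At z = 10.56 mm: the 19×13.5 cube contributes its full rectangle (perimeter 65.00 mm). Overall, the cross-section is a single solid region. Total boundary length (outer) = 65.00 mm.

65.00 mm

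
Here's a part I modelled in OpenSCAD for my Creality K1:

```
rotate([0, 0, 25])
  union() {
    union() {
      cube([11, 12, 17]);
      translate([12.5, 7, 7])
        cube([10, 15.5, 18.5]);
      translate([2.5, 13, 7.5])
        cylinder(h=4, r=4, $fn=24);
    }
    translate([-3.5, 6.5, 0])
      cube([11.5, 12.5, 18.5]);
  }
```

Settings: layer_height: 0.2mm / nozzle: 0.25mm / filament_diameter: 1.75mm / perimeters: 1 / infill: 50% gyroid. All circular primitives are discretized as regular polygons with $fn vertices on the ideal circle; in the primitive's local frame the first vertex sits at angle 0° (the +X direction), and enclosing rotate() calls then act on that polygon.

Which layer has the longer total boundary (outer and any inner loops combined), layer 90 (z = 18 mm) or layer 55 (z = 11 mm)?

layer 55 (z = 11 mm)

Layer 90 (z = 18): the cube is not intersected at this z (z outside [0, 17]); the cube at (12.5, 7) is present — its section is the full 10×15.5 rectangle (perimeter 51.00 mm); the cylinder at (2.5, 13) is not intersected at this z (z outside [7.5, 11.5]); Taking the union: only the 10×15.5 cube at (12.5, 7) is present, so the union is just that shape — boundary = 51.00 mm; the 11.5×12.5 cube at (-3.5, 6.5) contributes its full rectangle (perimeter 48.00 mm); Combining (union): the 2 present regions are separate (no shared area or edge), so areas and boundary lengths simply add and each stays a separate island — boundary = 99.00 mm; (rotated 25° about Z; rotation is an isometry so areas/perimeters/island counts are preserved). So its perimeter = 99.00 mm. Layer 55 (z = 11): the cube is present — its section is the full 11×12 rectangle (perimeter 46.00 mm); the 10×15.5 cube at (12.5, 7) contributes its full rectangle (perimeter 51.00 mm); the r=4 cylinder at (2.5, 13) contributes a regular 24-gon of circumradius 4 (perimeter = 2·24·4.000·sin(180°/24) = 25.06 mm); Merging all regions: the regions partially overlap (shared area 15.23 mm²), so the edge portions inside another operand are dropped and the merged outline is re-measured after clipping — boundary = 105.64 mm; the 11.5×12.5 cube at (-3.5, 6.5) contributes its full rectangle (perimeter 48.00 mm); Combining (union): the regions partially overlap (shared area 78.46 mm²), so the edge portions inside another operand are dropped and the merged outline is re-measured after clipping — boundary = 118.00 mm; (whole slice rotated 25° about Z — lengths, areas and connectivity unchanged). So its perimeter = 118.00 mm. Layer 55 is larger (118.00 vs 99.00 mm).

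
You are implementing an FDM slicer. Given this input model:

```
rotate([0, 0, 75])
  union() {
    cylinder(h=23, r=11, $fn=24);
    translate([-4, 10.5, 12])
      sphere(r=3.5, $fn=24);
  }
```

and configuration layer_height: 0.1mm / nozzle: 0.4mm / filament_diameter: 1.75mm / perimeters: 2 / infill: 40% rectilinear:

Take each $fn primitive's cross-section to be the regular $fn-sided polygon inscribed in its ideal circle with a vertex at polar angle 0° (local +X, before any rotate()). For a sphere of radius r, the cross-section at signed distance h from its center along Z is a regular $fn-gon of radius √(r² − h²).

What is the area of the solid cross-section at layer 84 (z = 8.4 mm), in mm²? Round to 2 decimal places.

At z = 8.4 mm: the r=11 cylinder gives a regular 24-gon of circumradius 11 (constant along its height) (area = (24/2)·11.000²·sin(360°/24) = 375.81 mm²); the sphere at (-4, 10.5) is absent (|z−center|=3.600 > r=3.5); Combining (union): only the r=11 cylinder is present, so the union is just that shape — area = 375.81 mm²; (rotated 75° about Z; rotation is an isometry so areas/perimeters/island counts are preserved). Overall, the cross-section is a single solid region. Net area = 375.81 mm².

375.81 mm²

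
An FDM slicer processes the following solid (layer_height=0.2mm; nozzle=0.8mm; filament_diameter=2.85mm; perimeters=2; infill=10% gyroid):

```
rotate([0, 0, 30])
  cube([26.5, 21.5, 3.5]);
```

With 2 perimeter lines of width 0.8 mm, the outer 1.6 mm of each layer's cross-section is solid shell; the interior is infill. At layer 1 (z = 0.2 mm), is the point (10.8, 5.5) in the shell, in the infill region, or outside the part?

outside

At z = 0.2 mm: the cube (footprint 26.5×21.5) is included at this height; (rotated 30° about Z; rotation is an isometry so areas/perimeters/island counts are preserved). Overall, the cross-section is a single solid region. Undo the 30° rotation: the query point maps to (12.103, -0.637) in the un-rotated model frame. The nearest boundary edge runs (0.00, 0.00)→(26.50, 0.00); distance from the point to it = 0.64 mm. The point is not inside any of the regions above, so it lies outside the cross-section (0.64 mm from the nearest boundary).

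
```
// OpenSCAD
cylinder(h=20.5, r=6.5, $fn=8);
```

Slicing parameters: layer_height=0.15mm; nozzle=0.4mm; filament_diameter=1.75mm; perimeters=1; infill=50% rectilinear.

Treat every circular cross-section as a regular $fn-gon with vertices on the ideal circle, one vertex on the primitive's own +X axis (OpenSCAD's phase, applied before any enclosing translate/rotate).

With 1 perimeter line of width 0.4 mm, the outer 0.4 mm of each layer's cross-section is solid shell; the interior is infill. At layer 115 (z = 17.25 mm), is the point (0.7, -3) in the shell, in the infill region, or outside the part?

infill

At z = 17.25 mm: the cylinder: section is a regular 8-gon, circumradius r=6.5. Overall, the cross-section is a single solid region. The nearest boundary edge runs (-0.00, -6.50)→(4.60, -4.60); distance from the point to it = 2.97 mm. The point is inside the cross-section and 2.97 mm from the nearest boundary — more than the 0.4 mm shell width (1 × 0.4), so it's in the infill interior.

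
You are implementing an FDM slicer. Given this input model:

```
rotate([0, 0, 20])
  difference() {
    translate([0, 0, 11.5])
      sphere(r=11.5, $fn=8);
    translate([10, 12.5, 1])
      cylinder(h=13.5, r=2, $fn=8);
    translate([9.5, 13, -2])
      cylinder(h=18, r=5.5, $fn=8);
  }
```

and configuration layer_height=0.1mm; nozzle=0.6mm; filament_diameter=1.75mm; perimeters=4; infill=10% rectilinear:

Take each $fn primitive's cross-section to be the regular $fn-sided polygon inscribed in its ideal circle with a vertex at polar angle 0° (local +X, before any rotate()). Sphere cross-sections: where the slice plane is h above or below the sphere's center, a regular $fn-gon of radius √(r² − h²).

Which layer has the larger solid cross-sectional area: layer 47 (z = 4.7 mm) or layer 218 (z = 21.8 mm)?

layer 47 (z = 4.7 mm)

Layer 47 (z = 4.7): the r=11.5 sphere slices to a regular 8-gon of circumradius 9.274 (√(r²−h²) with h=6.8 from center) (area = (8/2)·9.274²·sin(360°/8) = 243.27 mm²); the r=2 cylinder at (10, 12.5) contributes a regular 8-gon of circumradius 2 (area = (8/2)·2.000²·sin(360°/8) = 11.31 mm²); the cylinder at (9.5, 13): section is a regular 8-gon, circumradius r=5.5 (area = (8/2)·5.500²·sin(360°/8) = 85.56 mm²); Subtracting the remaining from the first: starting from the r=11.5 sphere (243.27 mm²), the r=2 cylinder at (10, 12.5) misses the remaining region (no effect); the r=5.5 cylinder at (9.5, 13) misses the remaining region (no effect) — area = 243.27 mm²; (whole slice rotated 20° about Z — lengths, areas and connectivity unchanged). So its area = 243.27 mm². Layer 218 (z = 21.8): the r=11.5 sphere slices to a regular 8-gon of circumradius 5.115 (√(r²−h²) with h=10.3 from center) (area = (8/2)·5.115²·sin(360°/8) = 73.99 mm²); the cylinder at (10, 12.5) does not reach this height (z outside [1, 14.5]); the cylinder at (9.5, 13) is not intersected at this z (z outside [-2, 16]); After the difference (first − rest): none of the subtracted shapes is present at this height, so the r=11.5 sphere is unchanged — area = 73.99 mm²; (whole slice rotated 20° about Z — lengths, areas and connectivity unchanged). So its area = 73.99 mm². Layer 47 is larger (243.27 vs 73.99 mm²).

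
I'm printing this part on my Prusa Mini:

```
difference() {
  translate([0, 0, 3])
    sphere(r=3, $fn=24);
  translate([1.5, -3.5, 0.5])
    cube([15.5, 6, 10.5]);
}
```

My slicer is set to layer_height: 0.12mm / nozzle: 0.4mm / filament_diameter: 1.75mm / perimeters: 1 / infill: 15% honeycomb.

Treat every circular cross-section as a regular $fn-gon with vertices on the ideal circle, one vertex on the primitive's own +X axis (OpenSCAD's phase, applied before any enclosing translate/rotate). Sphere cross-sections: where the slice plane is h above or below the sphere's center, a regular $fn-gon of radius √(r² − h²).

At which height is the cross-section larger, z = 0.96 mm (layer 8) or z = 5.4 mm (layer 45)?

Layer 8 (z = 0.96): the r=3 sphere slices to a regular 24-gon of circumradius 2.200 (√(r²−h²) with h=2.04 from center) (area = (24/2)·2.200²·sin(360°/24) = 15.03 mm²); the cube at (1.5, -3.5) (footprint 15.5×6) is included at this height (area 93.00 mm²); After the difference (first − rest): starting from the r=3 sphere (15.03 mm²), the 15.5×6 cube at (1.5, -3.5) partially overlaps it — only the 1.51 mm² overlap (of its 93.00 mm²) is removed, clipping the outline — area = 13.52 mm². So its area = 13.52 mm². Layer 45 (z = 5.4): the r=3 sphere slices to a regular 24-gon of circumradius 1.800 (√(r²−h²) with h=2.4 from center) (area = (24/2)·1.800²·sin(360°/24) = 10.06 mm²); the cube at (1.5, -3.5) is present — its section is the full 15.5×6 rectangle (area 93.00 mm²); Taking the first minus the rest: starting from the r=3 sphere (10.06 mm²), the 15.5×6 cube at (1.5, -3.5) partially overlaps it — only the 0.38 mm² overlap (of its 93.00 mm²) is removed, clipping the outline — area = 9.68 mm². So its area = 9.68 mm². Layer 8 is larger (13.52 vs 9.68 mm²).

layer 8 (z = 0.96 mm)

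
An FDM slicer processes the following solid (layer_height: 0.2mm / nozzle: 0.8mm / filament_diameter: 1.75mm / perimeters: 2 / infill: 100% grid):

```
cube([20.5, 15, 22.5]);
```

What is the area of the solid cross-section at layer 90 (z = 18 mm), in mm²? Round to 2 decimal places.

At z = 18 mm: the cube (footprint 20.5×15) is included at this height (area 307.50 mm²). Overall, the cross-section is a single solid region. Net area = 307.50 mm².

307.50 mm²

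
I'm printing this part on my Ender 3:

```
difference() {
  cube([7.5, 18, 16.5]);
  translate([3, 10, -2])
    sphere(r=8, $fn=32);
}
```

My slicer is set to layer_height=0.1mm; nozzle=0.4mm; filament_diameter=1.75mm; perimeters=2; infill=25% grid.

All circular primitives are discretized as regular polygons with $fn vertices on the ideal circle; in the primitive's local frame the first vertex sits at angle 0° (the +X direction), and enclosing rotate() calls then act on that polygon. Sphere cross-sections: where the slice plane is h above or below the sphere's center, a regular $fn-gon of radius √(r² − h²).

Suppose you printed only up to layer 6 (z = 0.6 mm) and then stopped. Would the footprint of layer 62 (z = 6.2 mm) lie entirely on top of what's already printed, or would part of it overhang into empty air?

Compare the two slices. At z = 0.6: the cube is present — its section is the full 7.5×18 rectangle (area 135.00 mm²); the r=8 sphere at (3, 10) slices to a regular 32-gon of circumradius 7.566 (√(r²−h²) with h=2.6 from center) (area = (32/2)·7.566²·sin(360°/32) = 178.67 mm²); Subtracting the remaining from the first: starting from the 7.5×18 cube (135.00 mm²), the r=8 sphere at (3, 10) partially overlaps it — only the 107.63 mm² overlap (of its 178.67 mm²) is removed, clipping the outline — area = 27.37 mm². At z = 6.2: the cube is present — its section is the full 7.5×18 rectangle (area 135.00 mm²); the sphere at (3, 10) is absent (|z−center|=8.200 > r=8); Taking the first minus the rest: none of the subtracted shapes is present at this height, so the 7.5×18 cube is unchanged — area = 135.00 mm². Checking containment: at z = 6.2 the cross-section extends beyond the z = 0.6 cross-section by about 107.63 mm².

part overhangs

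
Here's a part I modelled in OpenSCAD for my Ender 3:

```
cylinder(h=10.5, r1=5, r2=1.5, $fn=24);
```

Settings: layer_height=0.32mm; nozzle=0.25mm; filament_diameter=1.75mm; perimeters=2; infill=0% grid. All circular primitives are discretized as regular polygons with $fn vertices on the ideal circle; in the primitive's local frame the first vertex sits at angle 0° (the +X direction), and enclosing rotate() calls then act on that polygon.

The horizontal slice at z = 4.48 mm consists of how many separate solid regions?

1

At z = 4.48 mm: the cone contributes a regular 24-gon of circumradius 3.507 (interpolated between r1=5 and r2=1.5 at t=0.427). The result has 1 disconnected region.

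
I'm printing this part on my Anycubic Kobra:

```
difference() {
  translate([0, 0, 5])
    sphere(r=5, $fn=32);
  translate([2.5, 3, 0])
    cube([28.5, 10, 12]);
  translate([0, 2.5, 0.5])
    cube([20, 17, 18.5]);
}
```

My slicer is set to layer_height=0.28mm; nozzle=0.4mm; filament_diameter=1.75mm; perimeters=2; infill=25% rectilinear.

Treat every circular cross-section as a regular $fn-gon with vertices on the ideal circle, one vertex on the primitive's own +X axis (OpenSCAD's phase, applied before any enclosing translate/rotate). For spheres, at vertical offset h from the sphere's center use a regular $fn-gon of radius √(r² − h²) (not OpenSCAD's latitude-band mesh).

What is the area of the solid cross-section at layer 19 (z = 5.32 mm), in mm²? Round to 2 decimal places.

70.17 mm²

At z = 5.32 mm: the r=5 sphere contributes a regular 32-gon of circumradius √(5²−0.32²) = 4.990 (area = (32/2)·4.990²·sin(360°/32) = 77.72 mm²); the cube at (2.5, 3) (footprint 28.5×10) is included at this height (area 285.00 mm²); the 20×17 cube at (0, 2.5) contributes its full rectangle (area 340.00 mm²); Subtracting the remaining from the first: starting from the r=5 sphere (77.72 mm²), the 28.5×10 cube at (2.5, 3) partially overlaps it — only the 1.08 mm² overlap (of its 285.00 mm²) is removed, clipping the outline; the 20×17 cube at (0, 2.5) partially overlaps it — only the 6.46 mm² overlap (of its 340.00 mm²) is removed, clipping the outline — area = 70.17 mm². Overall, the cross-section is a single solid region. Net area = 70.17 mm².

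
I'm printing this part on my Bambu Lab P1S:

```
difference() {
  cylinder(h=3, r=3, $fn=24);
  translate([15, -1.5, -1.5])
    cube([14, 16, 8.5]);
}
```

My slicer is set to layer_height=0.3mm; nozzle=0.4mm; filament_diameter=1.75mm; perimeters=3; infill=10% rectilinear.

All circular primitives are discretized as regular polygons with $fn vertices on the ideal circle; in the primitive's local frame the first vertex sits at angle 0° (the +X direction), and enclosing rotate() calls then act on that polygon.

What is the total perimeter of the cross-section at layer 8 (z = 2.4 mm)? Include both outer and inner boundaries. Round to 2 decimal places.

At z = 2.4 mm: the cylinder: section is a regular 24-gon, circumradius r=3 (perimeter = 2·24·3.000·sin(180°/24) = 18.80 mm); the 14×16 cube at (15, -1.5) contributes its full rectangle (perimeter 60.00 mm); After the difference (first − rest): starting from the r=3 cylinder, the 14×16 cube at (15, -1.5) misses the remaining region (no effect) — boundary = 18.80 mm. Overall, the cross-section is a single solid region. Total boundary length (outer) = 18.80 mm.

18.80 mm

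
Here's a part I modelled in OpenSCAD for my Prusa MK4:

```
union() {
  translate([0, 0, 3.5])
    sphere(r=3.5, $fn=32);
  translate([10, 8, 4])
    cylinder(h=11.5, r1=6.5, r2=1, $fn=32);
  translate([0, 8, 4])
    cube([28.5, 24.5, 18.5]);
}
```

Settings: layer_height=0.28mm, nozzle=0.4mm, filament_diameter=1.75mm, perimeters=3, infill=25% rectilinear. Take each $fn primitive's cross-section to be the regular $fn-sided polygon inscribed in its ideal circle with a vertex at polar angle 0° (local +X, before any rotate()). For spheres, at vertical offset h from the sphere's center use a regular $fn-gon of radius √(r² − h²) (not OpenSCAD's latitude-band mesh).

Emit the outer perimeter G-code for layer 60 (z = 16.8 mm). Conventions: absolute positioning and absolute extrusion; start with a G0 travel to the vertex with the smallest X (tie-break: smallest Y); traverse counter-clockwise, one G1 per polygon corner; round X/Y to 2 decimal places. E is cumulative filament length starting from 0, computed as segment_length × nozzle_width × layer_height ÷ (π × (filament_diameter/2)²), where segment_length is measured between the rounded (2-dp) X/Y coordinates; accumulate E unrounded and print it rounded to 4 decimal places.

G0 X0.00 Y8.00 Z16.80
G1 X28.50 Y8.00 E1.3271
G1 X28.50 Y32.50 E2.4679
G1 X0.00 Y32.50 E3.7950
G1 X0.00 Y8.00 E4.9358

At z = 16.8 mm: the sphere is not intersected at this z (|z−center|=13.300 > r=3.5); the cone at (10, 8) is not intersected at this z (z outside [4, 15.5]); the cube at (0, 8) is present — its section is the full 28.5×24.5 rectangle; Combining (union): only the 28.5×24.5 cube at (0, 8) is present, so the union is just that shape — 1 connected region. The outline is a single polygon with 4 vertices. Extrusion per mm of travel: 0.4 × 0.28 / (π × 0.875²) = 0.046564. Accumulating E over each segment gives final E = 4.9358.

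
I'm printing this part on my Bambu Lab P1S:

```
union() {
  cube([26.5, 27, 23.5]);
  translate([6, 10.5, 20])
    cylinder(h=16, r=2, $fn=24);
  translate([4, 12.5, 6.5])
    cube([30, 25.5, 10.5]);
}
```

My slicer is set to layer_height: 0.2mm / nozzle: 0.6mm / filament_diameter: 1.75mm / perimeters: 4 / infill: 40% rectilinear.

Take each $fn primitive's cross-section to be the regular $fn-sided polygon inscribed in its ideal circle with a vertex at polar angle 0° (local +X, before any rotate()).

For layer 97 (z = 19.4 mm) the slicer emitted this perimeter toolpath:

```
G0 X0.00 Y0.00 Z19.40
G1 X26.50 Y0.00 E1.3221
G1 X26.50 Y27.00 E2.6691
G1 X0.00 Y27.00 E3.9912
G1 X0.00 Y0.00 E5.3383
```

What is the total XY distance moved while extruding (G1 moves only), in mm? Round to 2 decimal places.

107.00 mm

Sum the Euclidean lengths of each G1 segment: total = 107.00 mm.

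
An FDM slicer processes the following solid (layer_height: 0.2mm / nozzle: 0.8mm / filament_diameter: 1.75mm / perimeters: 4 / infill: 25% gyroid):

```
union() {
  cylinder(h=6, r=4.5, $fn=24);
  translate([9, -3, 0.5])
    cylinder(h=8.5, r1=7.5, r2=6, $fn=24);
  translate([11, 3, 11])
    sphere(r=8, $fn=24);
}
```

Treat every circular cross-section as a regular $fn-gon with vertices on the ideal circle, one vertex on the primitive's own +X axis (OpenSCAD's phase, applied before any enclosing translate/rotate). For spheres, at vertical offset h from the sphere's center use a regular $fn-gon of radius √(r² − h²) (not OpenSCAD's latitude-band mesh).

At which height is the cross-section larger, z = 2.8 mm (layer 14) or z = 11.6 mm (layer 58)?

Layer 14 (z = 2.8): the r=4.5 cylinder gives a regular 24-gon of circumradius 4.5 (constant along its height) (area = (24/2)·4.500²·sin(360°/24) = 62.89 mm²); the cone at (9, -3): at t=0.271 of its height the radius interpolates to r₁+(r₂−r₁)t = 7.094, giving a regular 24-gon of that circumradius (area = (24/2)·7.094²·sin(360°/24) = 156.31 mm²); the sphere at (11, 3) does not reach this height (|z−center|=8.200 > r=8); Combining (union): the regions partially overlap — summed areas 219.20 mm² minus the doubly-counted overlap 8.79 mm² gives 210.41 mm² — area = 210.41 mm². So its area = 210.41 mm². Layer 58 (z = 11.6): the cylinder does not reach this height (z outside [0, 6]); the cone at (9, -3) is not intersected at this z (z outside [0.5, 9]); the sphere at (11, 3): section is a regular 24-gon, circumradius = √(r²−h²) = √(8²−0.6²) = 7.977 (area = (24/2)·7.977²·sin(360°/24) = 197.65 mm²); Merging all regions: only the r=8 sphere at (11, 3) is present, so the union is just that shape — area = 197.65 mm². So its area = 197.65 mm². Layer 14 is larger (210.41 vs 197.65 mm²).

layer 14 (z = 2.8 mm)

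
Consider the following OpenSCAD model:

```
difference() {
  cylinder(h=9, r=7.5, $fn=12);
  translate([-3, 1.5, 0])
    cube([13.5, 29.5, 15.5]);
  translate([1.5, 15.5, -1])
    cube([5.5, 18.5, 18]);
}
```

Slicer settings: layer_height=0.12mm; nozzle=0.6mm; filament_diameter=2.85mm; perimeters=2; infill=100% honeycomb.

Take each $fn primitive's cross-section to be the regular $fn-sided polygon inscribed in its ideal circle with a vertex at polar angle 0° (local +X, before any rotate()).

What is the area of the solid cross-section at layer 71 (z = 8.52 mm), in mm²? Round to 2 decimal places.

At z = 8.52 mm: the r=7.5 cylinder gives a regular 12-gon of circumradius 7.5 (constant along its height) (area = (12/2)·7.500²·sin(360°/12) = 168.75 mm²); the cube at (-3, 1.5) is present — its section is the full 13.5×29.5 rectangle (area 398.25 mm²); the 5.5×18.5 cube at (1.5, 15.5) contributes its full rectangle (area 101.75 mm²); Subtracting the remaining from the first: starting from the r=7.5 cylinder (168.75 mm²), the 13.5×29.5 cube at (-3, 1.5) partially overlaps it — only the 48.03 mm² overlap (of its 398.25 mm²) is removed, clipping the outline; the 5.5×18.5 cube at (1.5, 15.5) misses the remaining region (no effect) — area = 120.72 mm². Overall, the cross-section is a single solid region. Net area = 120.72 mm².

120.72 mm²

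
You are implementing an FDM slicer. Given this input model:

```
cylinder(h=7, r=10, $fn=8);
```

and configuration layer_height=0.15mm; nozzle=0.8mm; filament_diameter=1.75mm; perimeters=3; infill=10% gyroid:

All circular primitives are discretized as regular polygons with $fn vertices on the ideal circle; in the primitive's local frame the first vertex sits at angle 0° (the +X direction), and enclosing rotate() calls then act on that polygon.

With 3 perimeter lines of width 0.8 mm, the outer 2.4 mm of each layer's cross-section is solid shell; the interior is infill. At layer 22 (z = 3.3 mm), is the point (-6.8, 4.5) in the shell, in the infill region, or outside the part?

At z = 3.3 mm: the cylinder: section is a regular 8-gon, circumradius r=10. Overall, the cross-section is a single solid region. The nearest boundary edge runs (-7.07, 7.07)→(-10.00, 0.00); distance from the point to it = 1.23 mm. The point is inside the cross-section, 1.23 mm from the nearest boundary — within the 2.4 mm shell band (3 × 0.8).

shell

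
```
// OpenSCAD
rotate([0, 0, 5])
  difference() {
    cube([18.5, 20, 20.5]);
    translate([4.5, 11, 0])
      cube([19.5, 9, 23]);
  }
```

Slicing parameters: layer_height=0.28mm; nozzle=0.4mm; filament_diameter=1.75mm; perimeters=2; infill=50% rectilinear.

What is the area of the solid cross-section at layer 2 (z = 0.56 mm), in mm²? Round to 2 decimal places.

At z = 0.56 mm: the 18.5×20 cube contributes its full rectangle (area 370.00 mm²); the 19.5×9 cube at (4.5, 11) contributes its full rectangle (area 175.50 mm²); Taking the first minus the rest: starting from the 18.5×20 cube (370.00 mm²), the 19.5×9 cube at (4.5, 11) partially overlaps it — only the 126.00 mm² overlap (of its 175.50 mm²) is removed, clipping the outline — area = 244.00 mm²; (rotated 5° about Z; rotation is an isometry so areas/perimeters/island counts are preserved). Overall, the cross-section is a single solid region. Net area = 244.00 mm².

244.00 mm²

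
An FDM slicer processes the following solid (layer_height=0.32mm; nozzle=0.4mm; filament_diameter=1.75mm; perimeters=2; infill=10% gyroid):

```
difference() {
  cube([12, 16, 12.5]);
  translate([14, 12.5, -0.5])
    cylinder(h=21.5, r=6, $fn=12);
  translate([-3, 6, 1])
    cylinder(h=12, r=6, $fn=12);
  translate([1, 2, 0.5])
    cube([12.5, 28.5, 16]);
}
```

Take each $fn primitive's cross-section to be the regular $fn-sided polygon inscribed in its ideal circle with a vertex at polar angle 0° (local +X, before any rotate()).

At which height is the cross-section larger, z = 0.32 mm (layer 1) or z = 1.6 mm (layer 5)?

layer 1 (z = 0.32 mm)

Layer 1 (z = 0.32): the cube (footprint 12×16) is included at this height (area 192.00 mm²); the cylinder at (14, 12.5): section is a regular 12-gon, circumradius r=6 (area = (12/2)·6.000²·sin(360°/12) = 108.00 mm²); the cylinder at (-3, 6) does not reach this height (z outside [1, 13]); the cube at (1, 2) does not reach this height (z outside [0.5, 16.5]); Subtracting the remaining from the first: starting from the 12×16 cube (192.00 mm²), the r=6 cylinder at (14, 12.5) partially overlaps it — only the 27.80 mm² overlap (of its 108.00 mm²) is removed, clipping the outline — area = 164.20 mm². So its area = 164.20 mm². Layer 5 (z = 1.6): the cube (footprint 12×16) is included at this height (area 192.00 mm²); the cylinder at (14, 12.5): section is a regular 12-gon, circumradius r=6 (area = (12/2)·6.000²·sin(360°/12) = 108.00 mm²); the r=6 cylinder at (-3, 6) gives a regular 12-gon of circumradius 6 (constant along its height) (area = (12/2)·6.000²·sin(360°/12) = 108.00 mm²); the cube at (1, 2) (footprint 12.5×28.5) is included at this height (area 356.25 mm²); Subtracting the remaining from the first: starting from the 12×16 cube (192.00 mm²), the r=6 cylinder at (14, 12.5) partially overlaps it — only the 27.80 mm² overlap (of its 108.00 mm²) is removed, clipping the outline; the r=6 cylinder at (-3, 6) partially overlaps it — only the 20.41 mm² overlap (of its 108.00 mm²) is removed, clipping the outline; the 12.5×28.5 cube at (1, 2) partially overlaps it — only the 115.20 mm² overlap (of its 356.25 mm²) is removed, clipping the outline — area = 28.59 mm². So its area = 28.59 mm². Layer 1 is larger (164.20 vs 28.59 mm²).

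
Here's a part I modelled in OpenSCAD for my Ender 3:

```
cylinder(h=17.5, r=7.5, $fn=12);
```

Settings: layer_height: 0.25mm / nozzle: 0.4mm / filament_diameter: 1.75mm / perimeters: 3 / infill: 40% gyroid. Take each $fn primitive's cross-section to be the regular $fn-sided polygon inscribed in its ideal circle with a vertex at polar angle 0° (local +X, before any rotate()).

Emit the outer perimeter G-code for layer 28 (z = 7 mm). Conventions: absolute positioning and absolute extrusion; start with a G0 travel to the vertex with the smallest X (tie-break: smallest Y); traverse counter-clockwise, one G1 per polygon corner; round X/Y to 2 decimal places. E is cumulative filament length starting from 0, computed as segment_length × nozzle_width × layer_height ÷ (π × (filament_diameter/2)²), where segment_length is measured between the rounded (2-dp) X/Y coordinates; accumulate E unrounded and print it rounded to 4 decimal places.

At z = 7 mm: the r=7.5 cylinder gives a regular 12-gon of circumradius 7.5 (constant along its height). The outline is a single polygon with 12 vertices. Extrusion per mm of travel: 0.4 × 0.25 / (π × 0.875²) = 0.041575. Accumulating E over each segment gives final E = 1.9376.

G0 X-7.50 Y0.00 Z7.00
G1 X-6.50 Y-3.75 E0.1614
G1 X-3.75 Y-6.50 E0.3230
G1 X0.00 Y-7.50 E0.4844
G1 X3.75 Y-6.50 E0.6458
G1 X6.50 Y-3.75 E0.8074
G1 X7.50 Y0.00 E0.9688
G1 X6.50 Y3.75 E1.1302
G1 X3.75 Y6.50 E1.2918
G1 X0.00 Y7.50 E1.4532
G1 X-3.75 Y6.50 E1.6146
G1 X-6.50 Y3.75 E1.7762
G1 X-7.50 Y0.00 E1.9376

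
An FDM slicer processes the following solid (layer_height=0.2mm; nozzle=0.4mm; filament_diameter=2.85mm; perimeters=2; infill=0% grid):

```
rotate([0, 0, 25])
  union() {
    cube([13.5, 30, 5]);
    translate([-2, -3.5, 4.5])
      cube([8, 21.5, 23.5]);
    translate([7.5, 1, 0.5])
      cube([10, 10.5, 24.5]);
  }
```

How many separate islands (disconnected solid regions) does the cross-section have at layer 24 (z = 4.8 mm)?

At z = 4.8 mm: the cube (footprint 13.5×30) is included at this height; the 8×21.5 cube at (-2, -3.5) contributes its full rectangle; the cube at (7.5, 1) is present — its section is the full 10×10.5 rectangle; Combining (union): the regions partially overlap (shared area 171.00 mm²), so overlapping operands fuse into one piece — 1 connected region; (whole slice rotated 25° about Z — lengths, areas and connectivity unchanged). Overall, the cross-section is a single solid region. Island count = 1.

1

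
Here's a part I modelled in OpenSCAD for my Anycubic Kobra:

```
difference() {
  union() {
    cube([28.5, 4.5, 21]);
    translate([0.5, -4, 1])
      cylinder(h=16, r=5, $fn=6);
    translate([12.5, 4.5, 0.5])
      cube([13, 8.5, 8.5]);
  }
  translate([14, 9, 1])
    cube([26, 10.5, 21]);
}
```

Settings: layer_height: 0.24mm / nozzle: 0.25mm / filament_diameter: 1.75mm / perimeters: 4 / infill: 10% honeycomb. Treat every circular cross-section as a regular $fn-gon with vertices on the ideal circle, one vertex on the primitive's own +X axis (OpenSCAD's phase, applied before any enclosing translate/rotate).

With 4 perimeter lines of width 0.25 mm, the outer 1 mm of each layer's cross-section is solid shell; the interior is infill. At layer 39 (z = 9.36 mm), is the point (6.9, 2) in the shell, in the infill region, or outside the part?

infill

At z = 9.36 mm: the cube is present — its section is the full 28.5×4.5 rectangle; the cylinder at (0.5, -4): section is a regular 6-gon, circumradius r=5; the cube at (12.5, 4.5) is absent (z outside [0.5, 9]); Merging all regions: the regions partially overlap (shared area 1.02 mm²), so overlapping operands fuse into one piece — 1 connected region; the 26×10.5 cube at (14, 9) contributes its full rectangle; Taking the first minus the rest: starting from that combined region, the 26×10.5 cube at (14, 9) misses the remaining region (no effect) — 1 connected region. Overall, the cross-section is a single solid region. The nearest boundary edge runs (28.50, 0.00)→(3.19, 0.00); distance from the point to it = 2.00 mm. The point is inside the cross-section and 2.00 mm from the nearest boundary — more than the 1 mm shell width (4 × 0.25), so it's in the infill interior.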